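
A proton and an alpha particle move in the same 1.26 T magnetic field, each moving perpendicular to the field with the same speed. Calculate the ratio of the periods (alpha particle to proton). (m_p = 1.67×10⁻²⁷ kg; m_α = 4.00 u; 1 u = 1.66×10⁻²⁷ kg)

ratio ≈ 1.99

T = 2πm/(qB) is independent of speed, so T₂/T₁ = (m₂/q₂)/(m₁/q₁).
T_{alpha particle}/T_{proton} = (6.64×10^-27/2e) / (1.67×10^-27/1e) = 1.99.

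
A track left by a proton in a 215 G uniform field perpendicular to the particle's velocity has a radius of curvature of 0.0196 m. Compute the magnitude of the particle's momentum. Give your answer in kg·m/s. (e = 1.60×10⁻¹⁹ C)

p ≈ 6.74×10^-23 kg·m/s

Since qvB = mv²/r, the momentum p = mv = qBr.
p = (1×1.60×10^-19)(0.0215)(0.0196) = 6.74×10^-23 kg·m/s.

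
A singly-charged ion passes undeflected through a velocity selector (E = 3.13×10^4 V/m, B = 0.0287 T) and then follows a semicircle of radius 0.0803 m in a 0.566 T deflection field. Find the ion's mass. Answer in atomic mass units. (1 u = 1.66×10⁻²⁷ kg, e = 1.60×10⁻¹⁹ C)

m ≈ 4.02 u

v = E/B₁ = 1.09×10^6 m/s.
From r = mv/(qB₂), m = qB₂r/v = (1×1.60×10^-19)(0.566)(0.0803) / (1.09×10^6) = 6.67×10^-27 kg.
In atomic mass units: m = 6.67×10^-27 / 1.66×10^-27 = 4.02 u.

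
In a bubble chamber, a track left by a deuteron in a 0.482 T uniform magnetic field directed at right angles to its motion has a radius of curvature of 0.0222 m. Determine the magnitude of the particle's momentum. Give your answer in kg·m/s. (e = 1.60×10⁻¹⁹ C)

Since qvB = mv²/r, the momentum p = mv = qBr.
p = (1×1.60×10^-19)(0.482)(0.0222) = 1.71×10^-21 kg·m/s.

p ≈ 1.71×10^-21 kg·m/s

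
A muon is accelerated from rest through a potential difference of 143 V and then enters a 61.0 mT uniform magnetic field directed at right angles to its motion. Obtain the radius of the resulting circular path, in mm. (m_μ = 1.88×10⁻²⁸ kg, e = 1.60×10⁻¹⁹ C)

The kinetic energy gained is K = qV = (1×1.60×10^-19)(143) = 2.29×10^-17 J.
v = √(2K/m) = 4.93×10^5 m/s.
r = mv/(qB) = (1.88×10^-28)(4.93×10^5) / [(1×1.60×10^-19)(0.0610)] = 9.50×10^-3 m.

r ≈ 9.50 mm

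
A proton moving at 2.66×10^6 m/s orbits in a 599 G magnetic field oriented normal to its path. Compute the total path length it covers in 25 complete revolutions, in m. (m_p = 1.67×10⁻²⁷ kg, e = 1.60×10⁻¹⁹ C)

r = mv/(qB) = 0.464 m, so one revolution covers 2πr = 2.91 m.
In 25 revolutions: L = 25·2πr = 72.8 m.

L ≈ 72.8 m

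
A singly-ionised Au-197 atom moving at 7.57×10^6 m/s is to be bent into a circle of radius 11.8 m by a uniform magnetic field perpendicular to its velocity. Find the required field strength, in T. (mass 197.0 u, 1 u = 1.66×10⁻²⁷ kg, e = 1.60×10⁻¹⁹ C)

qvB = mv²/r gives B = mv/(qr).
B = (3.27×10^-25)(7.57×10^6) / [(1×1.60×10^-19)(11.8)] = 1.31 T.

B ≈ 1.31 T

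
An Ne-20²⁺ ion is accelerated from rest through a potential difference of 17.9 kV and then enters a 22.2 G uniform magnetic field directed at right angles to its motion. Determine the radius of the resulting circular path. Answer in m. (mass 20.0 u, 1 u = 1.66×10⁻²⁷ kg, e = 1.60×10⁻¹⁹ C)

r ≈ 27.5 m

The kinetic energy gained is K = qV = (2×1.60×10^-19)(1.79×10^4) = 5.73×10^-15 J.
v = √(2K/m) = 5.87×10^5 m/s.
r = mv/(qB) = (3.32×10^-26)(5.87×10^5) / [(2×1.60×10^-19)(2.22×10^-3)] = 27.5 m.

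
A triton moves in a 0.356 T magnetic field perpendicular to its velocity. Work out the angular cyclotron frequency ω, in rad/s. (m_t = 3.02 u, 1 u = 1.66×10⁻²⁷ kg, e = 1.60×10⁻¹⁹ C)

ω ≈ 1.14×10^7 rad/s

ω = qB/m = (1×1.60×10^-19)(0.356) / (5.01×10^-27) = 1.14×10^7 rad/s.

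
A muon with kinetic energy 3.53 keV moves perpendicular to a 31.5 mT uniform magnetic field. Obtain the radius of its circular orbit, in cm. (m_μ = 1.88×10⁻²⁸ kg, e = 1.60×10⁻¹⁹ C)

Convert the energy: K = 3.53 keV = 5.65×10^-16 J.
v = √(2K/m) = √(2·5.65×10^-16/1.88×10^-28) = 2.45×10^6 m/s.
r = mv/(qB) = (1.88×10^-28)(2.45×10^6) / [(1×1.60×10^-19)(0.0315)] = 0.0914 m.

r ≈ 9.14 cm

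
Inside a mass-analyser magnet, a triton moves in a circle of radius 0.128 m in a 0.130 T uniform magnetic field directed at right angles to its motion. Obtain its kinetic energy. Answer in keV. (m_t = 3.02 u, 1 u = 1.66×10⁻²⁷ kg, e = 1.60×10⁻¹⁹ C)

v = qBr/m = (1×1.60×10^-19)(0.130)(0.128) / (5.01×10^-27) = 5.31×10^5 m/s.
K = ½mv² = 0.5·(5.01×10^-27)·(5.31×10^5)² = 7.07×10^-16 J = 4.42 keV.

K ≈ 4.42 keV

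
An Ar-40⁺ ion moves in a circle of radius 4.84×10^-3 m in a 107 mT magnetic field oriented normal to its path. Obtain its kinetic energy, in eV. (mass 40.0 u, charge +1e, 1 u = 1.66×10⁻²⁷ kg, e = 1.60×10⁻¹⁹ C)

v = qBr/m = (1×1.60×10^-19)(0.107)(4.84×10^-3) / (6.64×10^-26) = 1250 m/s.
K = ½mv² = 0.5·(6.64×10^-26)·(1250)² = 5.17×10^-20 J = 0.323 eV.

K ≈ 0.323 eV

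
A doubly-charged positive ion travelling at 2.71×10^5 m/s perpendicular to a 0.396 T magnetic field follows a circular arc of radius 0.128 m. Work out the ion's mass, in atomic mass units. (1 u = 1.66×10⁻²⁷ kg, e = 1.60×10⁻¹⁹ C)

qvB = mv²/r ⇒ m = qBr/v.
m = (2×1.60×10^-19)(0.396)(0.128) / (2.71×10^5) = 5.99×10^-26 kg = 36.1 u.

m ≈ 36.1 u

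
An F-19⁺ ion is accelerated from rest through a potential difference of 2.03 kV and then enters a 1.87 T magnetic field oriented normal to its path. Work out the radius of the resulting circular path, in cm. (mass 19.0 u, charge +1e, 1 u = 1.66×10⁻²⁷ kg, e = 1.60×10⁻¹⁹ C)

r ≈ 1.51 cm

The kinetic energy gained is K = qV = (1×1.60×10^-19)(2030) = 3.25×10^-16 J.
v = √(2K/m) = 1.44×10^5 m/s.
r = mv/(qB) = (3.15×10^-26)(1.44×10^5) / [(1×1.60×10^-19)(1.87)] = 0.0151 m.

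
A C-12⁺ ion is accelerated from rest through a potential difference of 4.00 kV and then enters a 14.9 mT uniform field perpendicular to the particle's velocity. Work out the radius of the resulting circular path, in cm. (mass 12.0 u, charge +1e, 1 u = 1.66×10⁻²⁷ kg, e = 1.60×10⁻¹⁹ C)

r ≈ 212 cm

The kinetic energy gained is K = qV = (1×1.60×10^-19)(4000) = 6.40×10^-16 J.
v = √(2K/m) = 2.53×10^5 m/s.
r = mv/(qB) = (1.99×10^-26)(2.53×10^5) / [(1×1.60×10^-19)(0.0149)] = 2.12 m.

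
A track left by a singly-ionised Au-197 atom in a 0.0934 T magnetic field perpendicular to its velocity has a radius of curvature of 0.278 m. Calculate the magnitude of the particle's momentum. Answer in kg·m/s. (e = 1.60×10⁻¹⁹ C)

p ≈ 4.15×10^-21 kg·m/s

Since qvB = mv²/r, the momentum p = mv = qBr.
p = (1×1.60×10^-19)(0.0934)(0.278) = 4.15×10^-21 kg·m/s.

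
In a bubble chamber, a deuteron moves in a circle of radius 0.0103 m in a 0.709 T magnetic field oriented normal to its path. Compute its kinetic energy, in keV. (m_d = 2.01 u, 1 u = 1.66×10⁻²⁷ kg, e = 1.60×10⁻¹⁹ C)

v = qBr/m = (1×1.60×10^-19)(0.709)(0.0103) / (3.34×10^-27) = 3.50×10^5 m/s.
K = ½mv² = 0.5·(3.34×10^-27)·(3.50×10^5)² = 2.05×10^-16 J = 1.28 keV.

K ≈ 1.28 keV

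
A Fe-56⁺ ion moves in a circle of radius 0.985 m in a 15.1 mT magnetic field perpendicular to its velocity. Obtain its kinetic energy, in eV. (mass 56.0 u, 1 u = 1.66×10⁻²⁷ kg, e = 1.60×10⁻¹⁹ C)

v = qBr/m = (1×1.60×10^-19)(0.0151)(0.985) / (9.30×10^-26) = 2.56×10^4 m/s.
K = ½mv² = 0.5·(9.30×10^-26)·(2.56×10^4)² = 3.05×10^-17 J = 190 eV.

K ≈ 190 eV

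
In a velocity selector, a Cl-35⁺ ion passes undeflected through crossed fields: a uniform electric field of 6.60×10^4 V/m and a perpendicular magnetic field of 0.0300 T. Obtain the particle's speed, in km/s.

v ≈ 2200 km/s

For zero net force, qE = qvB, so v = E/B.
v = (6.60×10^4) / (0.0300) = 2.20×10^6 m/s.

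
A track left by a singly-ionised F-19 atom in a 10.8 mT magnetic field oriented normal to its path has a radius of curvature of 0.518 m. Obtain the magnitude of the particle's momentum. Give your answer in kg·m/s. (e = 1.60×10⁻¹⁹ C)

Since qvB = mv²/r, the momentum p = mv = qBr.
p = (1×1.60×10^-19)(0.0108)(0.518) = 8.95×10^-22 kg·m/s.

p ≈ 8.95×10^-22 kg·m/s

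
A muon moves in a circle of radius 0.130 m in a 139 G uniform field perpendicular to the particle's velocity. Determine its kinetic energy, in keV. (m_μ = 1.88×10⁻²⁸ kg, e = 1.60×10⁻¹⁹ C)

v = qBr/m = (1×1.60×10^-19)(0.0139)(0.130) / (1.88×10^-28) = 1.54×10^6 m/s.
K = ½mv² = 0.5·(1.88×10^-28)·(1.54×10^6)² = 2.22×10^-16 J = 1.39 keV.

K ≈ 1.39 keV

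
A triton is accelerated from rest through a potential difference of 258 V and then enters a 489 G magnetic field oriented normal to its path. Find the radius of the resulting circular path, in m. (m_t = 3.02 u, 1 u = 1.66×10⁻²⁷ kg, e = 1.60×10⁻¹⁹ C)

The kinetic energy gained is K = qV = (1×1.60×10^-19)(258) = 4.13×10^-17 J.
v = √(2K/m) = 1.28×10^5 m/s.
r = mv/(qB) = (5.01×10^-27)(1.28×10^5) / [(1×1.60×10^-19)(0.0489)] = 0.0822 m.

r ≈ 0.0822 m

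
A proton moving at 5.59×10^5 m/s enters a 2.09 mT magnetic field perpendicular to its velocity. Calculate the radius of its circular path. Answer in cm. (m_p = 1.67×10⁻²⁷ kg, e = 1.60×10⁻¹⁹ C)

r ≈ 279 cm

The magnetic force provides the centripetal force: qvB = mv²/r, so r = mv/(qB).
r = (1.67×10^-27 kg)(5.59×10^5 m/s) / [(1×1.60×10^-19 C)(2.09×10^-3 T)] = 2.79 m.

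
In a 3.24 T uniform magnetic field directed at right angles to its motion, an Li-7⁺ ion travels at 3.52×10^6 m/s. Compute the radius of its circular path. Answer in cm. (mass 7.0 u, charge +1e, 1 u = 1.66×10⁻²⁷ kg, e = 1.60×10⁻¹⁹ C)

The magnetic force provides the centripetal force: qvB = mv²/r, so r = mv/(qB).
r = (1.16×10^-26 kg)(3.52×10^6 m/s) / [(1×1.60×10^-19 C)(3.24 T)] = 0.0789 m.

r ≈ 7.89 cm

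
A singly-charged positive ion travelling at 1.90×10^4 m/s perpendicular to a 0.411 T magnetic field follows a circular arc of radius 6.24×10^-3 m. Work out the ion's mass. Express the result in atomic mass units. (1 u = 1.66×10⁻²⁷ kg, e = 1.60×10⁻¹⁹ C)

qvB = mv²/r ⇒ m = qBr/v.
m = (1×1.60×10^-19)(0.411)(6.24×10^-3) / (1.90×10^4) = 2.16×10^-26 kg = 13.0 u.

m ≈ 13.0 u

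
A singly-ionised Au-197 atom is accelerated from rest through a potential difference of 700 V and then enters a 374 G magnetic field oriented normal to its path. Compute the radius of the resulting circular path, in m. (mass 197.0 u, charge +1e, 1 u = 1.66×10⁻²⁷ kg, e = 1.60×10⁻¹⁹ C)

The kinetic energy gained is K = qV = (1×1.60×10^-19)(700) = 1.12×10^-16 J.
v = √(2K/m) = 2.62×10^4 m/s.
r = mv/(qB) = (3.27×10^-25)(2.62×10^4) / [(1×1.60×10^-19)(0.0374)] = 1.43 m.

r ≈ 1.43 m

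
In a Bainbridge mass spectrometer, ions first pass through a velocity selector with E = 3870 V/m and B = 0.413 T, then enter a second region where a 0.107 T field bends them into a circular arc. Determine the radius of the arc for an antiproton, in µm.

r ≈ 914 µm

The selector passes v = E/B = 3870/0.413 = 9370 m/s.
In the deflection region, r = mv/(qB₂) = (1.67×10^-27)(9370) / [(1×1.60×10^-19)(0.107)] = 9.14×10^-4 m.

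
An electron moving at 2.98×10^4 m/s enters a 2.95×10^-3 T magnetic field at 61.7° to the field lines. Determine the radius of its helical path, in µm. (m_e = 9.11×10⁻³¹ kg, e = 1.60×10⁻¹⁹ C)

Only the perpendicular component v⊥ = v sin61.7° = 2.62×10^4 m/s is bent by the field.
r = m v⊥ /(qB) = (9.11×10^-31)(2.62×10^4) / [(1×1.60×10^-19)(2.95×10^-3)] = 5.06×10^-5 m.

r ≈ 50.6 µm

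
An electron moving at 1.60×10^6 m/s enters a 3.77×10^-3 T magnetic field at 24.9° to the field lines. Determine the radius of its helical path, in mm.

r ≈ 1.02 mm

Only the perpendicular component v⊥ = v sin24.9° = 6.74×10^5 m/s is bent by the field.
r = m v⊥ /(qB) = (9.11×10^-31)(6.74×10^5) / [(1×1.60×10^-19)(3.77×10^-3)] = 1.02×10^-3 m.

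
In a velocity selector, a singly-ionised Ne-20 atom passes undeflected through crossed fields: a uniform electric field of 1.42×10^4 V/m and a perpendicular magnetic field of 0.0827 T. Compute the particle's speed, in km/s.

v ≈ 172 km/s

For zero net force, qE = qvB, so v = E/B.
v = (1.42×10^4) / (0.0827) = 1.72×10^5 m/s.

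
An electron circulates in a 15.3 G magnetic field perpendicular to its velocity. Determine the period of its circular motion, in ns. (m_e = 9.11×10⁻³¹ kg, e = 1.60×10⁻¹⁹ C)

T ≈ 23.4 ns

The cyclotron period is independent of speed: T = 2πm/(qB).
T = 2π(9.11×10^-31) / [(1×1.60×10^-19)(1.53×10^-3)] = 2.34×10^-8 s.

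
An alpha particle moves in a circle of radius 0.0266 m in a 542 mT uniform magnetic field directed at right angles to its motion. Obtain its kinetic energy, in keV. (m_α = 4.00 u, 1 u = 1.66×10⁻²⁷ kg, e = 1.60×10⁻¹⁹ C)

v = qBr/m = (2×1.60×10^-19)(0.542)(0.0266) / (6.64×10^-27) = 6.95×10^5 m/s.
K = ½mv² = 0.5·(6.64×10^-27)·(6.95×10^5)² = 1.60×10^-15 J = 10.0 keV.

K ≈ 10.0 keV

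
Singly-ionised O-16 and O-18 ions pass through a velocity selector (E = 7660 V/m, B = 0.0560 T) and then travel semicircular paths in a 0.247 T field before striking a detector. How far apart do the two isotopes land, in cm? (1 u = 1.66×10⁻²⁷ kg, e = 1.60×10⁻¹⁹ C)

Δd ≈ 2.30 cm

Both emerge at v = E/B₁ = 1.37×10^5 m/s.
r = mv/(qB₂), so r₁ = 0.09193 m and r₂ = 0.1034 m, giving Δr = 0.0115 m.
After a semicircle each ion lands a diameter 2r from the entry slit, so the separation is 2Δr = 0.0230 m.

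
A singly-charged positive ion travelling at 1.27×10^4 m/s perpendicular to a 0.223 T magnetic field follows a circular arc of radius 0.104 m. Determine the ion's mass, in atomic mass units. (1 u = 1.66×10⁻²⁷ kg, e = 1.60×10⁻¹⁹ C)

qvB = mv²/r ⇒ m = qBr/v.
m = (1×1.60×10^-19)(0.223)(0.104) / (1.27×10^4) = 2.92×10^-25 kg = 176 u.

m ≈ 176 u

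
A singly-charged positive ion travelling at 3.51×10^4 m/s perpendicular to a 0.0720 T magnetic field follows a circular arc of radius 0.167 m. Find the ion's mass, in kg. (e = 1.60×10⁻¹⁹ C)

qvB = mv²/r ⇒ m = qBr/v.
m = (1×1.60×10^-19)(0.0720)(0.167) / (3.51×10^4) = 5.48×10^-26 kg.

m ≈ 5.48×10^-26 kg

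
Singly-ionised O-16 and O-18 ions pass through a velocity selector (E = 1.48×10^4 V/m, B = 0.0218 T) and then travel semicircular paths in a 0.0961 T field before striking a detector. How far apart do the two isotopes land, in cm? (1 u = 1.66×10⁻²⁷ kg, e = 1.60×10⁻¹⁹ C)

Both emerge at v = E/B₁ = 6.79×10^5 m/s.
r = mv/(qB₂), so r₁ = 1.173 m and r₂ = 1.319 m, giving Δr = 0.147 m.
After a semicircle each ion lands a diameter 2r from the entry slit, so the separation is 2Δr = 0.293 m.

Δd ≈ 29.3 cm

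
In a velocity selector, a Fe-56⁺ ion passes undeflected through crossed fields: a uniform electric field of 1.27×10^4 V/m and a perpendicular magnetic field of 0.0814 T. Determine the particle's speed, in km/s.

For zero net force, qE = qvB, so v = E/B.
v = (1.27×10^4) / (0.0814) = 1.56×10^5 m/s.

v ≈ 156 km/s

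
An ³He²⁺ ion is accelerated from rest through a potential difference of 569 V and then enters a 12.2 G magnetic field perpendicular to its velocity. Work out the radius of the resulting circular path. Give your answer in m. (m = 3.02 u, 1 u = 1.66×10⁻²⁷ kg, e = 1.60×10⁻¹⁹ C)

r ≈ 3.46 m

The kinetic energy gained is K = qV = (2×1.60×10^-19)(569) = 1.82×10^-16 J.
v = √(2K/m) = 2.70×10^5 m/s.
r = mv/(qB) = (5.01×10^-27)(2.70×10^5) / [(2×1.60×10^-19)(1.22×10^-3)] = 3.46 m.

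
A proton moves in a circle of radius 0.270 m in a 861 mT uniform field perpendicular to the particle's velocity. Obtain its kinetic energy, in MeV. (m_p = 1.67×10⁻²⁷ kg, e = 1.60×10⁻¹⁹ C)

v = qBr/m = (1×1.60×10^-19)(0.861)(0.270) / (1.67×10^-27) = 2.23×10^7 m/s.
K = ½mv² = 0.5·(1.67×10^-27)·(2.23×10^7)² = 4.14×10^-13 J = 2.59 MeV.

K ≈ 2.59 MeV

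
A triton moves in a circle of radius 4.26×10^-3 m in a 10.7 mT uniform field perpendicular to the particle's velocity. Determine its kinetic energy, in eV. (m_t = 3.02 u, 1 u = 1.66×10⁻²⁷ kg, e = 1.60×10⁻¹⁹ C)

K ≈ 0.0332 eV

v = qBr/m = (1×1.60×10^-19)(0.0107)(4.26×10^-3) / (5.01×10^-27) = 1450 m/s.
K = ½mv² = 0.5·(5.01×10^-27)·(1450)² = 5.30×10^-21 J = 0.0332 eV.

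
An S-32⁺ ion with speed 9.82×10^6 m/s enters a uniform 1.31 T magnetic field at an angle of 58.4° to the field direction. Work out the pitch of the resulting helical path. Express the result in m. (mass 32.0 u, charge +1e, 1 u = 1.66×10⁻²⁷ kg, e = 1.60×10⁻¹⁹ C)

pitch ≈ 8.19 m

The velocity component along B is v∥ = v cos58.4° = 5.15×10^6 m/s.
The cyclotron period T = 2πm/(qB) = 1.59×10^-6 s is set by m, q, B alone.
Pitch = v∥·T = (5.15×10^6)(1.59×10^-6) = 8.19 m.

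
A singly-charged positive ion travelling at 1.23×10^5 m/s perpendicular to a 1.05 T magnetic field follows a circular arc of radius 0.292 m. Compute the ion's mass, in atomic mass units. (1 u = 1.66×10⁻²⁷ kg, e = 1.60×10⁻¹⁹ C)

qvB = mv²/r ⇒ m = qBr/v.
m = (1×1.60×10^-19)(1.05)(0.292) / (1.23×10^5) = 3.99×10^-25 kg = 240 u.

m ≈ 240 u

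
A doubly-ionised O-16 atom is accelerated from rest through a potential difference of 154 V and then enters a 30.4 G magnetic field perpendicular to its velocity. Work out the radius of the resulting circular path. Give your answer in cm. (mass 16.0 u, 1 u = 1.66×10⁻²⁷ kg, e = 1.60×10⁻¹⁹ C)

The kinetic energy gained is K = qV = (2×1.60×10^-19)(154) = 4.93×10^-17 J.
v = √(2K/m) = 6.09×10^4 m/s.
r = mv/(qB) = (2.66×10^-26)(6.09×10^4) / [(2×1.60×10^-19)(3.04×10^-3)] = 1.66 m.

r ≈ 166 cm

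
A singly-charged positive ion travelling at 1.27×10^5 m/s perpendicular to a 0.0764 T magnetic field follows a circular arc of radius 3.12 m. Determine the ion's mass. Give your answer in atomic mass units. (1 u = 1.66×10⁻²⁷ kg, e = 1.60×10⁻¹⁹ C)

qvB = mv²/r ⇒ m = qBr/v.
m = (1×1.60×10^-19)(0.0764)(3.12) / (1.27×10^5) = 3.00×10^-25 kg = 181 u.

m ≈ 181 u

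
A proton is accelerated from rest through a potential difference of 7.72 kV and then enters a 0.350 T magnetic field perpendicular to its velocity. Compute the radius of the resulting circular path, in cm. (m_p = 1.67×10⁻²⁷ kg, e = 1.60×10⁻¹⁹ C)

The kinetic energy gained is K = qV = (1×1.60×10^-19)(7720) = 1.24×10^-15 J.
v = √(2K/m) = 1.22×10^6 m/s.
r = mv/(qB) = (1.67×10^-27)(1.22×10^6) / [(1×1.60×10^-19)(0.350)] = 0.0363 m.

r ≈ 3.63 cm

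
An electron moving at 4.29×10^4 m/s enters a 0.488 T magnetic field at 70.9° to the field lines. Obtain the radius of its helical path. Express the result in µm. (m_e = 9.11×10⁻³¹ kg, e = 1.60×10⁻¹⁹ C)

r ≈ 0.473 µm

Only the perpendicular component v⊥ = v sin70.9° = 4.05×10^4 m/s is bent by the field.
r = m v⊥ /(qB) = (9.11×10^-31)(4.05×10^4) / [(1×1.60×10^-19)(0.488)] = 4.73×10^-7 m.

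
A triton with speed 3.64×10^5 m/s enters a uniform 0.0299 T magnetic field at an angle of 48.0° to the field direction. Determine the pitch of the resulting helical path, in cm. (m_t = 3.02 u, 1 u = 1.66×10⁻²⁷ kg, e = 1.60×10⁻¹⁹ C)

The velocity component along B is v∥ = v cos48.0° = 2.44×10^5 m/s.
The cyclotron period T = 2πm/(qB) = 6.58×10^-6 s is set by m, q, B alone.
Pitch = v∥·T = (2.44×10^5)(6.58×10^-6) = 1.60 m.

pitch ≈ 160 cm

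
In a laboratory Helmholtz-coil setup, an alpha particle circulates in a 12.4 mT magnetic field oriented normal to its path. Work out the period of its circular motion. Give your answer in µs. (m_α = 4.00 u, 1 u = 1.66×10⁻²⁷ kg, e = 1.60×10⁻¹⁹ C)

The cyclotron period is independent of speed: T = 2πm/(qB).
T = 2π(6.64×10^-27) / [(2×1.60×10^-19)(0.0124)] = 1.05×10^-5 s.

T ≈ 10.5 µs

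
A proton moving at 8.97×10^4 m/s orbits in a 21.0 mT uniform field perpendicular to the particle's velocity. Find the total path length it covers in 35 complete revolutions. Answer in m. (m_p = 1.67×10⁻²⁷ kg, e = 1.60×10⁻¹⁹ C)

L ≈ 9.80 m

r = mv/(qB) = 0.0446 m, so one revolution covers 2πr = 0.280 m.
In 35 revolutions: L = 35·2πr = 9.80 m.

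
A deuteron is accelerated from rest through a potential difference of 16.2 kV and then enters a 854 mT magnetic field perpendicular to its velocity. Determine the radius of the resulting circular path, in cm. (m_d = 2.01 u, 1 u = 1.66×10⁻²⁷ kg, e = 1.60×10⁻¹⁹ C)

The kinetic energy gained is K = qV = (1×1.60×10^-19)(1.62×10^4) = 2.59×10^-15 J.
v = √(2K/m) = 1.25×10^6 m/s.
r = mv/(qB) = (3.34×10^-27)(1.25×10^6) / [(1×1.60×10^-19)(0.854)] = 0.0304 m.

r ≈ 3.04 cm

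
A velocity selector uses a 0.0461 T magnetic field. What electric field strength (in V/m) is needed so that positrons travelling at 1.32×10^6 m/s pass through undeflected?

qE = qvB ⇒ E = vB = (1.32×10^6)(0.0461) = 6.09×10^4 V/m.

E ≈ 6.09×10^4 V/m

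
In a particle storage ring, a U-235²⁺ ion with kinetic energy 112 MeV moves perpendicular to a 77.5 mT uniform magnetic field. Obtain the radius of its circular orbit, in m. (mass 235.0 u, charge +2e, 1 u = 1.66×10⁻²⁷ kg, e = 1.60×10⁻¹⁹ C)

Convert the energy: K = 112 MeV = 1.79×10^-11 J.
v = √(2K/m) = √(2·1.79×10^-11/3.90×10^-25) = 9.59×10^6 m/s.
r = mv/(qB) = (3.90×10^-25)(9.59×10^6) / [(2×1.60×10^-19)(0.0775)] = 151 m.

r ≈ 151 m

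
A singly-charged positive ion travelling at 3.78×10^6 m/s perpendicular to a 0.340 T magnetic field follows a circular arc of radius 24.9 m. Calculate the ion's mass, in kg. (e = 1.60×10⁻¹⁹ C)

m ≈ 3.58×10^-25 kg

qvB = mv²/r ⇒ m = qBr/v.
m = (1×1.60×10^-19)(0.340)(24.9) / (3.78×10^6) = 3.58×10^-25 kg.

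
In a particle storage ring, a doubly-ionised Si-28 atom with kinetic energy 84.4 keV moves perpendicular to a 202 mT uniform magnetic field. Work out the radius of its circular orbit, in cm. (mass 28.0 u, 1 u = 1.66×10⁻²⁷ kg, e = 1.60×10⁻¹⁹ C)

Convert the energy: K = 84.4 keV = 1.35×10^-14 J.
v = √(2K/m) = √(2·1.35×10^-14/4.65×10^-26) = 7.62×10^5 m/s.
r = mv/(qB) = (4.65×10^-26)(7.62×10^5) / [(2×1.60×10^-19)(0.202)] = 0.548 m.

r ≈ 54.8 cm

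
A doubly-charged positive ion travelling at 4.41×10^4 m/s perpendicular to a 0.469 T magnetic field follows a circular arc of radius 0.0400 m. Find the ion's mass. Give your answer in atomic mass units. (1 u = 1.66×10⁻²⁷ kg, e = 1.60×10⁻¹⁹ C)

qvB = mv²/r ⇒ m = qBr/v.
m = (2×1.60×10^-19)(0.469)(0.0400) / (4.41×10^4) = 1.36×10^-25 kg = 82.0 u.

m ≈ 82.0 u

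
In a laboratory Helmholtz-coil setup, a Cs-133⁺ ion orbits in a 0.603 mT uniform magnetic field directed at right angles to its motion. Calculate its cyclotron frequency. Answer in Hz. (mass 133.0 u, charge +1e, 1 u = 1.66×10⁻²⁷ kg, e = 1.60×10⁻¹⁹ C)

f = qB/(2πm) = (1×1.60×10^-19)(6.03×10^-4) / [2π(2.21×10^-25)] = 69.6 Hz.

f ≈ 69.6 Hz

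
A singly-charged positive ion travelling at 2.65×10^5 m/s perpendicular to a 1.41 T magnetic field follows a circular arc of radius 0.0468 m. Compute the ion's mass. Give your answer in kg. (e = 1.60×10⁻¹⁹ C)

m ≈ 3.98×10^-26 kg

qvB = mv²/r ⇒ m = qBr/v.
m = (1×1.60×10^-19)(1.41)(0.0468) / (2.65×10^5) = 3.98×10^-26 kg.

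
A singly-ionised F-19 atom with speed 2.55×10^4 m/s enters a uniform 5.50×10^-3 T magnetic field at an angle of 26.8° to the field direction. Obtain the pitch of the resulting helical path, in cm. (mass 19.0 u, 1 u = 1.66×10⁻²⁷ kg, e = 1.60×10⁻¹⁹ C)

The velocity component along B is v∥ = v cos26.8° = 2.28×10^4 m/s.
The cyclotron period T = 2πm/(qB) = 2.25×10^-4 s is set by m, q, B alone.
Pitch = v∥·T = (2.28×10^4)(2.25×10^-4) = 5.13 m.

pitch ≈ 513 cm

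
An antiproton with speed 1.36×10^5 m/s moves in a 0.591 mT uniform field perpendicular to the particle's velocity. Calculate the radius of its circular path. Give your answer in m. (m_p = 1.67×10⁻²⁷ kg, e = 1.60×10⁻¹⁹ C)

r ≈ 2.40 m

The magnetic force provides the centripetal force: qvB = mv²/r, so r = mv/(qB).
r = (1.67×10^-27 kg)(1.36×10^5 m/s) / [(1×1.60×10^-19 C)(5.91×10^-4 T)] = 2.40 m.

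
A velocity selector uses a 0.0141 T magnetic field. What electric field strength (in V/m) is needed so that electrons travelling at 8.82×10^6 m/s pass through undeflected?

qE = qvB ⇒ E = vB = (8.82×10^6)(0.0141) = 1.24×10^5 V/m.

E ≈ 1.24×10^5 V/m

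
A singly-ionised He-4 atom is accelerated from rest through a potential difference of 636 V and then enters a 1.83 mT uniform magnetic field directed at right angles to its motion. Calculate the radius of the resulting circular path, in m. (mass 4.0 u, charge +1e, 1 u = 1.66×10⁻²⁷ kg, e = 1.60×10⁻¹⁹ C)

r ≈ 3.97 m

The kinetic energy gained is K = qV = (1×1.60×10^-19)(636) = 1.02×10^-16 J.
v = √(2K/m) = 1.75×10^5 m/s.
r = mv/(qB) = (6.64×10^-27)(1.75×10^5) / [(1×1.60×10^-19)(1.83×10^-3)] = 3.97 m.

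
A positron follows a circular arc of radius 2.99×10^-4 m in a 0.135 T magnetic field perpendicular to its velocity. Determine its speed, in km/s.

v ≈ 7090 km/s

From qvB = mv²/r, v = qBr/m.
v = (1×1.60×10^-19)(0.135)(2.99×10^-4) / (9.11×10^-31) = 7.09×10^6 m/s.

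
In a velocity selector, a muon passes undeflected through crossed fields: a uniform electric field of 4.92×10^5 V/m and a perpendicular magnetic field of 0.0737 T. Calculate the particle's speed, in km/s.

For zero net force, qE = qvB, so v = E/B.
v = (4.92×10^5) / (0.0737) = 6.68×10^6 m/s.

v ≈ 6680 km/s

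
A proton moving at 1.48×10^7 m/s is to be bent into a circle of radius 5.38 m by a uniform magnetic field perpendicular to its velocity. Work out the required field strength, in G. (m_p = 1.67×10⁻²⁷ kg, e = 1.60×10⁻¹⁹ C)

B ≈ 287 G

qvB = mv²/r gives B = mv/(qr).
B = (1.67×10^-27)(1.48×10^7) / [(1×1.60×10^-19)(5.38)] = 0.0287 T.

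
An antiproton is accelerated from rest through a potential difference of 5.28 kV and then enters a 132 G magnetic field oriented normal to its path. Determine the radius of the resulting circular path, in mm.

The kinetic energy gained is K = qV = (1×1.60×10^-19)(5280) = 8.45×10^-16 J.
v = √(2K/m) = 1.01×10^6 m/s.
r = mv/(qB) = (1.67×10^-27)(1.01×10^6) / [(1×1.60×10^-19)(0.0132)] = 0.795 m.

r ≈ 795 mm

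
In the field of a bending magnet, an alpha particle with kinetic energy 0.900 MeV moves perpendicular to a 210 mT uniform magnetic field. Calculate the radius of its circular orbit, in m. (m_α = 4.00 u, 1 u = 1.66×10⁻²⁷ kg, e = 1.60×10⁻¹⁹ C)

r ≈ 0.651 m

Convert the energy: K = 0.900 MeV = 1.44×10^-13 J.
v = √(2K/m) = √(2·1.44×10^-13/6.64×10^-27) = 6.59×10^6 m/s.
r = mv/(qB) = (6.64×10^-27)(6.59×10^6) / [(2×1.60×10^-19)(0.210)] = 0.651 m.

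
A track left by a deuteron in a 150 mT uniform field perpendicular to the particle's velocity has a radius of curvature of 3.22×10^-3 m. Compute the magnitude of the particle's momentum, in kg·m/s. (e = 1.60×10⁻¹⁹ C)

Since qvB = mv²/r, the momentum p = mv = qBr.
p = (1×1.60×10^-19)(0.150)(3.22×10^-3) = 7.73×10^-23 kg·m/s.

p ≈ 7.73×10^-23 kg·m/s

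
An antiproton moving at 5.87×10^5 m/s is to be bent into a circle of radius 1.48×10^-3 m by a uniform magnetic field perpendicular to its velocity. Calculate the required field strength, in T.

qvB = mv²/r gives B = mv/(qr).
B = (1.67×10^-27)(5.87×10^5) / [(1×1.60×10^-19)(1.48×10^-3)] = 4.14 T.

B ≈ 4.14 T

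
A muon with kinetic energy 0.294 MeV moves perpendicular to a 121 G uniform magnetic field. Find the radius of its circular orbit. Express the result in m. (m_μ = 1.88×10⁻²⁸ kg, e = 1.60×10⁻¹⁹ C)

r ≈ 2.17 m

Convert the energy: K = 0.294 MeV = 4.70×10^-14 J.
v = √(2K/m) = √(2·4.70×10^-14/1.88×10^-28) = 2.24×10^7 m/s.
r = mv/(qB) = (1.88×10^-28)(2.24×10^7) / [(1×1.60×10^-19)(0.0121)] = 2.17 m.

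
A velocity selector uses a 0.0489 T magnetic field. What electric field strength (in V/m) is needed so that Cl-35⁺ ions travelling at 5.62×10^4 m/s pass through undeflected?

E ≈ 2750 V/m

qE = qvB ⇒ E = vB = (5.62×10^4)(0.0489) = 2750 V/m.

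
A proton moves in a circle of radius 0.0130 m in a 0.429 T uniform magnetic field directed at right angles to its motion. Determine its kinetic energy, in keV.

v = qBr/m = (1×1.60×10^-19)(0.429)(0.0130) / (1.67×10^-27) = 5.34×10^5 m/s.
K = ½mv² = 0.5·(1.67×10^-27)·(5.34×10^5)² = 2.38×10^-16 J = 1.49 keV.

K ≈ 1.49 keV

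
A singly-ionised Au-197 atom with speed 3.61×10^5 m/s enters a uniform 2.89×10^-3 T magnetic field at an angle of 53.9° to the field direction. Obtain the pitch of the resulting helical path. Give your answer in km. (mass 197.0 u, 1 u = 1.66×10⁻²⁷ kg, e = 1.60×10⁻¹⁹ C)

pitch ≈ 0.945 km

The velocity component along B is v∥ = v cos53.9° = 2.13×10^5 m/s.
The cyclotron period T = 2πm/(qB) = 4.44×10^-3 s is set by m, q, B alone.
Pitch = v∥·T = (2.13×10^5)(4.44×10^-3) = 945 m.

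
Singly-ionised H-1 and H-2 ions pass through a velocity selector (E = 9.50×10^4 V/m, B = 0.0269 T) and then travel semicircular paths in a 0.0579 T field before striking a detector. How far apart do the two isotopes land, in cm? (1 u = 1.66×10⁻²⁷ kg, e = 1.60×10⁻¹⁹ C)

Δd ≈ 127 cm

Both emerge at v = E/B₁ = 3.53×10^6 m/s.
r = mv/(qB₂), so r₁ = 0.6328 m and r₂ = 1.266 m, giving Δr = 0.633 m.
After a semicircle each ion lands a diameter 2r from the entry slit, so the separation is 2Δr = 1.27 m.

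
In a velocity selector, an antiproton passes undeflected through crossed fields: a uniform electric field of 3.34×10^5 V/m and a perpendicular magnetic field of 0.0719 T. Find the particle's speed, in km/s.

For zero net force, qE = qvB, so v = E/B.
v = (3.34×10^5) / (0.0719) = 4.65×10^6 m/s.

v ≈ 4650 km/s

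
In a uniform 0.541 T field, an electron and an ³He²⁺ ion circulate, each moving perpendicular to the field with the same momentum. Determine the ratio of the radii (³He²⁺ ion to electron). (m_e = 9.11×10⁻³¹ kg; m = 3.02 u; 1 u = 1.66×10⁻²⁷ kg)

ratio ≈ 0.500

r = p/(qB) ⇒ at equal p, r ∝ 1/q.
r_{³He²⁺ ion}/r_{electron} = 0.500.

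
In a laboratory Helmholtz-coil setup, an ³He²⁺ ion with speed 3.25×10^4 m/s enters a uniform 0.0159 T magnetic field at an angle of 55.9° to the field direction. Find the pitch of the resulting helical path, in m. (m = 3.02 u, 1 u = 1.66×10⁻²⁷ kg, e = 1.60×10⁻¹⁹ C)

The velocity component along B is v∥ = v cos55.9° = 1.82×10^4 m/s.
The cyclotron period T = 2πm/(qB) = 6.19×10^-6 s is set by m, q, B alone.
Pitch = v∥·T = (1.82×10^4)(6.19×10^-6) = 0.113 m.

pitch ≈ 0.113 m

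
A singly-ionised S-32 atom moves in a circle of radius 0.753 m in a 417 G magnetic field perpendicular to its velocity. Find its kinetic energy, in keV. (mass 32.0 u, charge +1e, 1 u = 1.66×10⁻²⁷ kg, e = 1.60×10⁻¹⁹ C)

v = qBr/m = (1×1.60×10^-19)(0.0417)(0.753) / (5.31×10^-26) = 9.46×10^4 m/s.
K = ½mv² = 0.5·(5.31×10^-26)·(9.46×10^4)² = 2.38×10^-16 J = 1.48 keV.

K ≈ 1.48 keV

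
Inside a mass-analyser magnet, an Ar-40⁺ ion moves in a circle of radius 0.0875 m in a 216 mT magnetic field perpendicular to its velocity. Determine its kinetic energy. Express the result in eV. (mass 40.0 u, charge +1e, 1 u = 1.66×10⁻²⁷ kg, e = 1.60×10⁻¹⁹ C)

K ≈ 430 eV

v = qBr/m = (1×1.60×10^-19)(0.216)(0.0875) / (6.64×10^-26) = 4.55×10^4 m/s.
K = ½mv² = 0.5·(6.64×10^-26)·(4.55×10^4)² = 6.89×10^-17 J = 430 eV.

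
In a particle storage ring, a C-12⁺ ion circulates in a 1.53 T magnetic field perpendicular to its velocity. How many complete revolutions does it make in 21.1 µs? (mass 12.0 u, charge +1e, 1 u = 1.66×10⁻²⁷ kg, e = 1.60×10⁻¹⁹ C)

N = 41

T = 2πm/(qB) = 2π(1.992×10^-26) / [(1×1.60×10^-19)(1.53)] = 5.1128×10^-7 s.
N = t/T = 2.11×10^-5 / 5.1128×10^-7 ≈ 41.27, so 41 complete revolutions.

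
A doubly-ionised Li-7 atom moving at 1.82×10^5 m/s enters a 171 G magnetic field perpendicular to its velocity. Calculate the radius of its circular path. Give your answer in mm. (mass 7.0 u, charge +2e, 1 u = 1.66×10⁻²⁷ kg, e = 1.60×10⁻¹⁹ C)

The magnetic force provides the centripetal force: qvB = mv²/r, so r = mv/(qB).
r = (1.16×10^-26 kg)(1.82×10^5 m/s) / [(2×1.60×10^-19 C)(0.0171 T)] = 0.386 m.

r ≈ 386 mm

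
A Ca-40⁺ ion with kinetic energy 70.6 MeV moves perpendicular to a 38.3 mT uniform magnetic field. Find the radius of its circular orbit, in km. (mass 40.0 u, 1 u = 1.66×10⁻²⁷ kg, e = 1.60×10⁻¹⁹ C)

r ≈ 0.200 km

Convert the energy: K = 70.6 MeV = 1.13×10^-11 J.
v = √(2K/m) = √(2·1.13×10^-11/6.64×10^-26) = 1.84×10^7 m/s.
r = mv/(qB) = (6.64×10^-26)(1.84×10^7) / [(1×1.60×10^-19)(0.0383)] = 200 m.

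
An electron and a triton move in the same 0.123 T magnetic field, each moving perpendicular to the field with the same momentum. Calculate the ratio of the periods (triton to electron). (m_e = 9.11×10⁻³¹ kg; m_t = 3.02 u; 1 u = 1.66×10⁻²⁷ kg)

ratio ≈ 5500

T = 2πm/(qB) is independent of speed, so T₂/T₁ = (m₂/q₂)/(m₁/q₁).
T_{triton}/T_{electron} = (5.01×10^-27/1e) / (9.11×10^-31/1e) = 5500.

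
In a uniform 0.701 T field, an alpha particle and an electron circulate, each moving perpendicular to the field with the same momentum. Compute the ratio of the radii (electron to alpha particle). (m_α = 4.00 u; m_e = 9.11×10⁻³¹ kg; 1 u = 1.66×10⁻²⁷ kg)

ratio ≈ 2.00

r = p/(qB) ⇒ at equal p, r ∝ 1/q.
r_{electron}/r_{alpha particle} = 2.00.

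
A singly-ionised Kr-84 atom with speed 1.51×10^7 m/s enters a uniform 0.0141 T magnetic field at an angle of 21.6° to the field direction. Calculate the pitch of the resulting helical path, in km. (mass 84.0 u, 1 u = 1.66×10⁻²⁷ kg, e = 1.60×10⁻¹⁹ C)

pitch ≈ 5.45 km

The velocity component along B is v∥ = v cos21.6° = 1.40×10^7 m/s.
The cyclotron period T = 2πm/(qB) = 3.88×10^-4 s is set by m, q, B alone.
Pitch = v∥·T = (1.40×10^7)(3.88×10^-4) = 5450 m.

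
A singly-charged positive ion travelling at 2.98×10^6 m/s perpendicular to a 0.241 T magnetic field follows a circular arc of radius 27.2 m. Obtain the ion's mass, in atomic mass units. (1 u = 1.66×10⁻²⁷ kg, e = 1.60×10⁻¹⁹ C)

qvB = mv²/r ⇒ m = qBr/v.
m = (1×1.60×10^-19)(0.241)(27.2) / (2.98×10^6) = 3.52×10^-25 kg = 212 u.

m ≈ 212 u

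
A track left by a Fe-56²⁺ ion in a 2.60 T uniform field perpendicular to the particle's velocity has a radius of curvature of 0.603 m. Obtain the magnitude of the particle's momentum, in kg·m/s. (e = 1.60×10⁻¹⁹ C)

p ≈ 5.02×10^-19 kg·m/s

Since qvB = mv²/r, the momentum p = mv = qBr.
p = (2×1.60×10^-19)(2.60)(0.603) = 5.02×10^-19 kg·m/s.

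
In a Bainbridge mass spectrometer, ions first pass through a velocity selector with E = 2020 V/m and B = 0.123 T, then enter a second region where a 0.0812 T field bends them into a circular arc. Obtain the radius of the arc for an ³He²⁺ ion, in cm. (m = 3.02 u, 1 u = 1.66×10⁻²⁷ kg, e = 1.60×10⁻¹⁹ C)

r ≈ 0.317 cm

The selector passes v = E/B = 2020/0.123 = 1.64×10^4 m/s.
In the deflection region, r = mv/(qB₂) = (5.01×10^-27)(1.64×10^4) / [(2×1.60×10^-19)(0.0812)] = 3.17×10^-3 m.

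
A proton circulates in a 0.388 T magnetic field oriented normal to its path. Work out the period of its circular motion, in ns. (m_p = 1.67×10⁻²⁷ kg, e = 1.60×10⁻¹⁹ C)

The cyclotron period is independent of speed: T = 2πm/(qB).
T = 2π(1.67×10^-27) / [(1×1.60×10^-19)(0.388)] = 1.69×10^-7 s.

T ≈ 169 ns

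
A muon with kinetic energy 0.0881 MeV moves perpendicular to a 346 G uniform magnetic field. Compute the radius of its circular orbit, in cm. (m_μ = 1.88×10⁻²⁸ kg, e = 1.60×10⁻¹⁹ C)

Convert the energy: K = 0.0881 MeV = 1.41×10^-14 J.
v = √(2K/m) = √(2·1.41×10^-14/1.88×10^-28) = 1.22×10^7 m/s.
r = mv/(qB) = (1.88×10^-28)(1.22×10^7) / [(1×1.60×10^-19)(0.0346)] = 0.416 m.

r ≈ 41.6 cm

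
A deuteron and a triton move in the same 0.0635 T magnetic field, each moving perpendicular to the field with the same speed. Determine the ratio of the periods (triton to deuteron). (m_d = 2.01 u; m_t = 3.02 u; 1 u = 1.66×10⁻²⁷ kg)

T = 2πm/(qB) is independent of speed, so T₂/T₁ = (m₂/q₂)/(m₁/q₁).
T_{triton}/T_{deuteron} = (5.01×10^-27/1e) / (3.34×10^-27/1e) = 1.50.

ratio ≈ 1.50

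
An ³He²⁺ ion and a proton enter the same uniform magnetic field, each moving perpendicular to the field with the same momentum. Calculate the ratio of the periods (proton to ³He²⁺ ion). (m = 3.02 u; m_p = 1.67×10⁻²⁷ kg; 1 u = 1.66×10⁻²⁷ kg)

ratio ≈ 0.666

T = 2πm/(qB) is independent of speed, so T₂/T₁ = (m₂/q₂)/(m₁/q₁).
T_{proton}/T_{³He²⁺ ion} = (1.67×10^-27/1e) / (5.01×10^-27/2e) = 0.666.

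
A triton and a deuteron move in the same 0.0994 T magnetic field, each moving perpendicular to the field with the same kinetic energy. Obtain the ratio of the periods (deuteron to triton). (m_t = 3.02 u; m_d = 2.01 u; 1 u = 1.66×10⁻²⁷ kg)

ratio ≈ 0.666

T = 2πm/(qB) is independent of speed, so T₂/T₁ = (m₂/q₂)/(m₁/q₁).
T_{deuteron}/T_{triton} = (3.34×10^-27/1e) / (5.01×10^-27/1e) = 0.666.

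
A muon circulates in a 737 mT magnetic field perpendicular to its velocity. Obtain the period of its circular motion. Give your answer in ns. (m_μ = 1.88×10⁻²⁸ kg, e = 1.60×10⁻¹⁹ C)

T ≈ 10.0 ns

The cyclotron period is independent of speed: T = 2πm/(qB).
T = 2π(1.88×10^-28) / [(1×1.60×10^-19)(0.737)] = 1.00×10^-8 s.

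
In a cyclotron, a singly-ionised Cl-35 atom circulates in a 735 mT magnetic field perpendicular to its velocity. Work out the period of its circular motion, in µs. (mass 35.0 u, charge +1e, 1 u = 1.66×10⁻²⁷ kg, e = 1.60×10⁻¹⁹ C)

T ≈ 3.10 µs

The cyclotron period is independent of speed: T = 2πm/(qB).
T = 2π(5.81×10^-26) / [(1×1.60×10^-19)(0.735)] = 3.10×10^-6 s.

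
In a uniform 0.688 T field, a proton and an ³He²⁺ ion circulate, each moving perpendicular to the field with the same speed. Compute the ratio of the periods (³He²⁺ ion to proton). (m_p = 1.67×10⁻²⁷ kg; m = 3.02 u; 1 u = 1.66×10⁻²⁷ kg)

T = 2πm/(qB) is independent of speed, so T₂/T₁ = (m₂/q₂)/(m₁/q₁).
T_{³He²⁺ ion}/T_{proton} = (5.01×10^-27/2e) / (1.67×10^-27/1e) = 1.50.

ratio ≈ 1.50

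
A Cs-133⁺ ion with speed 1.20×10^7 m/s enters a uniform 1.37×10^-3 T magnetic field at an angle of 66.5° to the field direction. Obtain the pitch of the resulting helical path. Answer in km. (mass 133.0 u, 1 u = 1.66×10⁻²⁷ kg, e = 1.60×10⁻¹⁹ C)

pitch ≈ 30.3 km

The velocity component along B is v∥ = v cos66.5° = 4.78×10^6 m/s.
The cyclotron period T = 2πm/(qB) = 6.33×10^-3 s is set by m, q, B alone.
Pitch = v∥·T = (4.78×10^6)(6.33×10^-3) = 3.03×10^4 m.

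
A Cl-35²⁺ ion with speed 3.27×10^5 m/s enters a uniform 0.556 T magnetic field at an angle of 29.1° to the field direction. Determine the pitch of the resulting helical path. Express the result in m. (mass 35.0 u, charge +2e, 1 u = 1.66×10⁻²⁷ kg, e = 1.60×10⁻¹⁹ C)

The velocity component along B is v∥ = v cos29.1° = 2.86×10^5 m/s.
The cyclotron period T = 2πm/(qB) = 2.05×10^-6 s is set by m, q, B alone.
Pitch = v∥·T = (2.86×10^5)(2.05×10^-6) = 0.586 m.

pitch ≈ 0.586 m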